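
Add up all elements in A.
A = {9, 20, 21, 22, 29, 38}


Set A = {9, 20, 21, 22, 29, 38}
Sum = 9 + 20 + 21 + 22 + 29 + 38 = 139

139


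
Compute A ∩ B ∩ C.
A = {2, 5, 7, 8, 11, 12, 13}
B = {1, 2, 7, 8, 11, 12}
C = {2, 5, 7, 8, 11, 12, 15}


Set A = {2, 5, 7, 8, 11, 12, 13}
Set B = {1, 2, 7, 8, 11, 12}
Set C = {2, 5, 7, 8, 11, 12, 15}
First, A ∩ B = {2, 7, 8, 11, 12}
Then, (A ∩ B) ∩ C = {2, 7, 8, 11, 12}

{2, 7, 8, 11, 12}


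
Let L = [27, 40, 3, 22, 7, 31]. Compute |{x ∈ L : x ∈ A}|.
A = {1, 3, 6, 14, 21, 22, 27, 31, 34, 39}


Set A = {1, 3, 6, 14, 21, 22, 27, 31, 34, 39}
Candidates: [27, 40, 3, 22, 7, 31]
Check each candidate:
27 ∈ A, 40 ∉ A, 3 ∈ A, 22 ∈ A, 7 ∉ A, 31 ∈ A
Count of candidates in A: 4

4


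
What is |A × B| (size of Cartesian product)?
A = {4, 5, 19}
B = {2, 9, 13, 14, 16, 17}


Set A = {4, 5, 19} has 3 elements.
Set B = {2, 9, 13, 14, 16, 17} has 6 elements.
|A × B| = |A| × |B| = 3 × 6 = 18

18


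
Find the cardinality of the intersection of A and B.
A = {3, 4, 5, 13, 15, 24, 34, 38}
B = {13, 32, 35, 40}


Set A = {3, 4, 5, 13, 15, 24, 34, 38}
Set B = {13, 32, 35, 40}
A ∩ B = {13}
|A ∩ B| = 1

1


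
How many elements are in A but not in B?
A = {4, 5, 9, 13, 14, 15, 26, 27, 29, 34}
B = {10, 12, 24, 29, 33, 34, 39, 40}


Set A = {4, 5, 9, 13, 14, 15, 26, 27, 29, 34}
Set B = {10, 12, 24, 29, 33, 34, 39, 40}
A \ B = {4, 5, 9, 13, 14, 15, 26, 27}
|A \ B| = 8

8


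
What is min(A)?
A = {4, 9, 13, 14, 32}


Set A = {4, 9, 13, 14, 32}
Elements in ascending order: 4, 9, 13, 14, 32
The smallest element is 4.

4


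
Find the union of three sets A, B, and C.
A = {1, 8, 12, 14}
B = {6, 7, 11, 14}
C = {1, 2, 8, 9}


Set A = {1, 8, 12, 14}
Set B = {6, 7, 11, 14}
Set C = {1, 2, 8, 9}
First, A ∪ B = {1, 6, 7, 8, 11, 12, 14}
Then, (A ∪ B) ∪ C = {1, 2, 6, 7, 8, 9, 11, 12, 14}

{1, 2, 6, 7, 8, 9, 11, 12, 14}


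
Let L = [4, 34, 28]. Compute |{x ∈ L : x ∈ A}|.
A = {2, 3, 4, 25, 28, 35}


Set A = {2, 3, 4, 25, 28, 35}
Candidates: [4, 34, 28]
Check each candidate:
4 ∈ A, 34 ∉ A, 28 ∈ A
Count of candidates in A: 2

2


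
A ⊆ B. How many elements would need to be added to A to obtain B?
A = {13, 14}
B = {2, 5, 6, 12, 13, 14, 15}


Set A = {13, 14}, |A| = 2
Set B = {2, 5, 6, 12, 13, 14, 15}, |B| = 7
Since A ⊆ B: B \ A = {2, 5, 6, 12, 15}
|B| - |A| = 7 - 2 = 5

5


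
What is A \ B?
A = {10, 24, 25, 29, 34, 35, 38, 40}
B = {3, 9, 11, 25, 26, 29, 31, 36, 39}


Set A = {10, 24, 25, 29, 34, 35, 38, 40}
Set B = {3, 9, 11, 25, 26, 29, 31, 36, 39}
A \ B includes elements in A that are not in B.
Check each element of A:
10 (not in B, keep), 24 (not in B, keep), 25 (in B, remove), 29 (in B, remove), 34 (not in B, keep), 35 (not in B, keep), 38 (not in B, keep), 40 (not in B, keep)
A \ B = {10, 24, 34, 35, 38, 40}

{10, 24, 34, 35, 38, 40}


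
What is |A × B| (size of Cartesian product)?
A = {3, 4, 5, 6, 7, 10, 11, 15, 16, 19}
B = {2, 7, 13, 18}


Set A = {3, 4, 5, 6, 7, 10, 11, 15, 16, 19} has 10 elements.
Set B = {2, 7, 13, 18} has 4 elements.
|A × B| = |A| × |B| = 10 × 4 = 40

40


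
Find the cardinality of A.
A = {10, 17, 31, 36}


Set A = {10, 17, 31, 36}
Listing elements: 10, 17, 31, 36
Counting: 4 elements
|A| = 4

4


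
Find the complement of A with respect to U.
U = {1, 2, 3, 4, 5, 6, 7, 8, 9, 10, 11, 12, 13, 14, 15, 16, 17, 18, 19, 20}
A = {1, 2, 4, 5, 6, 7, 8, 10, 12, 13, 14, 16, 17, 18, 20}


Universal set U = {1, 2, 3, 4, 5, 6, 7, 8, 9, 10, 11, 12, 13, 14, 15, 16, 17, 18, 19, 20}
Set A = {1, 2, 4, 5, 6, 7, 8, 10, 12, 13, 14, 16, 17, 18, 20}
A' = U \ A = elements in U but not in A
Checking each element of U:
1 (in A, exclude), 2 (in A, exclude), 3 (not in A, include), 4 (in A, exclude), 5 (in A, exclude), 6 (in A, exclude), 7 (in A, exclude), 8 (in A, exclude), 9 (not in A, include), 10 (in A, exclude), 11 (not in A, include), 12 (in A, exclude), 13 (in A, exclude), 14 (in A, exclude), 15 (not in A, include), 16 (in A, exclude), 17 (in A, exclude), 18 (in A, exclude), 19 (not in A, include), 20 (in A, exclude)
A' = {3, 9, 11, 15, 19}

{3, 9, 11, 15, 19}


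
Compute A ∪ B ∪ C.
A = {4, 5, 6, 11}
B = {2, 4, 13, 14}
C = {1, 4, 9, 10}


Set A = {4, 5, 6, 11}
Set B = {2, 4, 13, 14}
Set C = {1, 4, 9, 10}
First, A ∪ B = {2, 4, 5, 6, 11, 13, 14}
Then, (A ∪ B) ∪ C = {1, 2, 4, 5, 6, 9, 10, 11, 13, 14}

{1, 2, 4, 5, 6, 9, 10, 11, 13, 14}


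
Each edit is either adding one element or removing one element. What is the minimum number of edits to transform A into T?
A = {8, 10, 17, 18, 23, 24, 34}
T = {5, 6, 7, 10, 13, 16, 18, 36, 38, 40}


Set A = {8, 10, 17, 18, 23, 24, 34}
Set T = {5, 6, 7, 10, 13, 16, 18, 36, 38, 40}
Elements to remove from A (in A, not in T): {8, 17, 23, 24, 34} → 5 removals
Elements to add to A (in T, not in A): {5, 6, 7, 13, 16, 36, 38, 40} → 8 additions
Total edits = 5 + 8 = 13

13


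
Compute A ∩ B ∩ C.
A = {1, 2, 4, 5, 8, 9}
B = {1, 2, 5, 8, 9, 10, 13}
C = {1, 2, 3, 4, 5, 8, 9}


Set A = {1, 2, 4, 5, 8, 9}
Set B = {1, 2, 5, 8, 9, 10, 13}
Set C = {1, 2, 3, 4, 5, 8, 9}
First, A ∩ B = {1, 2, 5, 8, 9}
Then, (A ∩ B) ∩ C = {1, 2, 5, 8, 9}

{1, 2, 5, 8, 9}


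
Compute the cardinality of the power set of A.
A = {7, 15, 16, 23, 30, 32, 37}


Set A = {7, 15, 16, 23, 30, 32, 37}
|A| = 7
The power set P(A) contains all subsets of A.
|P(A)| = 2^|A| = 2^7 = 128

128


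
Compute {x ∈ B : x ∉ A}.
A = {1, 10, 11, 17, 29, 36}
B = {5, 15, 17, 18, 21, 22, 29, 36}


Set A = {1, 10, 11, 17, 29, 36}
Set B = {5, 15, 17, 18, 21, 22, 29, 36}
Check each element of B against A:
5 ∉ A (include), 15 ∉ A (include), 17 ∈ A, 18 ∉ A (include), 21 ∉ A (include), 22 ∉ A (include), 29 ∈ A, 36 ∈ A
Elements of B not in A: {5, 15, 18, 21, 22}

{5, 15, 18, 21, 22}


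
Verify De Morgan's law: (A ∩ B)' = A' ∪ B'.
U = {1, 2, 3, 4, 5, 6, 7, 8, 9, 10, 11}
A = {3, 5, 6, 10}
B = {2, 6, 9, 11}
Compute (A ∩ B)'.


U = {1, 2, 3, 4, 5, 6, 7, 8, 9, 10, 11}
A = {3, 5, 6, 10}, B = {2, 6, 9, 11}
A ∩ B = {6}
(A ∩ B)' = U \ (A ∩ B) = {1, 2, 3, 4, 5, 7, 8, 9, 10, 11}
Verification via A' ∪ B': A' = {1, 2, 4, 7, 8, 9, 11}, B' = {1, 3, 4, 5, 7, 8, 10}
A' ∪ B' = {1, 2, 3, 4, 5, 7, 8, 9, 10, 11} ✓

{1, 2, 3, 4, 5, 7, 8, 9, 10, 11}


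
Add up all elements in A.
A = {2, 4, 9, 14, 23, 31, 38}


Set A = {2, 4, 9, 14, 23, 31, 38}
Sum = 2 + 4 + 9 + 14 + 23 + 31 + 38 = 121

121


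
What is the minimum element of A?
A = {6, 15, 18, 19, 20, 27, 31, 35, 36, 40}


Set A = {6, 15, 18, 19, 20, 27, 31, 35, 36, 40}
Elements in ascending order: 6, 15, 18, 19, 20, 27, 31, 35, 36, 40
The smallest element is 6.

6


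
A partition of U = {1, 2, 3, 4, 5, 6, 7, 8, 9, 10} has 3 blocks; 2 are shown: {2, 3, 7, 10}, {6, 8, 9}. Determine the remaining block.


U = {1, 2, 3, 4, 5, 6, 7, 8, 9, 10}
Shown blocks: {2, 3, 7, 10}, {6, 8, 9}
A partition's blocks are pairwise disjoint and cover U, so the missing block = U \ (union of shown blocks).
Union of shown blocks: {2, 3, 6, 7, 8, 9, 10}
Missing block = U \ (union) = {1, 4, 5}

{1, 4, 5}


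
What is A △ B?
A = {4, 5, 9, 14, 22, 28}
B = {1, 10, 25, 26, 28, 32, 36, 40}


Set A = {4, 5, 9, 14, 22, 28}
Set B = {1, 10, 25, 26, 28, 32, 36, 40}
A △ B = (A \ B) ∪ (B \ A)
Elements in A but not B: {4, 5, 9, 14, 22}
Elements in B but not A: {1, 10, 25, 26, 32, 36, 40}
A △ B = {1, 4, 5, 9, 10, 14, 22, 25, 26, 32, 36, 40}

{1, 4, 5, 9, 10, 14, 22, 25, 26, 32, 36, 40}


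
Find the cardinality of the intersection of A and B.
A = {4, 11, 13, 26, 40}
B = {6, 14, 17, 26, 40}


Set A = {4, 11, 13, 26, 40}
Set B = {6, 14, 17, 26, 40}
A ∩ B = {26, 40}
|A ∩ B| = 2

2


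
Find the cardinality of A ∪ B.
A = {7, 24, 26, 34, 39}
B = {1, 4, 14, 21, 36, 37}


Set A = {7, 24, 26, 34, 39}, |A| = 5
Set B = {1, 4, 14, 21, 36, 37}, |B| = 6
A ∩ B = {}, |A ∩ B| = 0
|A ∪ B| = |A| + |B| - |A ∩ B| = 5 + 6 - 0 = 11

11


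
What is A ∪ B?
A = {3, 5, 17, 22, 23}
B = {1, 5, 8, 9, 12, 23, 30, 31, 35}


Set A = {3, 5, 17, 22, 23}
Set B = {1, 5, 8, 9, 12, 23, 30, 31, 35}
A ∪ B includes all elements in either set.
Elements from A: {3, 5, 17, 22, 23}
Elements from B not already included: {1, 8, 9, 12, 30, 31, 35}
A ∪ B = {1, 3, 5, 8, 9, 12, 17, 22, 23, 30, 31, 35}

{1, 3, 5, 8, 9, 12, 17, 22, 23, 30, 31, 35}


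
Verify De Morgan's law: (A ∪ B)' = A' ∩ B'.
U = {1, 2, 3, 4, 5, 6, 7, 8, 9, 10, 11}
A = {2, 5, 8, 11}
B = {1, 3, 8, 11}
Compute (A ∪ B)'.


U = {1, 2, 3, 4, 5, 6, 7, 8, 9, 10, 11}
A = {2, 5, 8, 11}, B = {1, 3, 8, 11}
A ∪ B = {1, 2, 3, 5, 8, 11}
(A ∪ B)' = U \ (A ∪ B) = {4, 6, 7, 9, 10}
Verification via A' ∩ B': A' = {1, 3, 4, 6, 7, 9, 10}, B' = {2, 4, 5, 6, 7, 9, 10}
A' ∩ B' = {4, 6, 7, 9, 10} ✓

{4, 6, 7, 9, 10}


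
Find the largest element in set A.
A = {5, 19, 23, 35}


Set A = {5, 19, 23, 35}
Elements in ascending order: 5, 19, 23, 35
The largest element is 35.

35


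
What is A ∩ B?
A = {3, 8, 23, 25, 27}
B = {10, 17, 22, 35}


Set A = {3, 8, 23, 25, 27}
Set B = {10, 17, 22, 35}
A ∩ B includes only elements in both sets.
Check each element of A against B:
3 ✗, 8 ✗, 23 ✗, 25 ✗, 27 ✗
A ∩ B = {}

{}


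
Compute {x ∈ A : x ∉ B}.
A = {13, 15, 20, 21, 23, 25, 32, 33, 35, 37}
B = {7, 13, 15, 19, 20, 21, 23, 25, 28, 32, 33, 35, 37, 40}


Set A = {13, 15, 20, 21, 23, 25, 32, 33, 35, 37}
Set B = {7, 13, 15, 19, 20, 21, 23, 25, 28, 32, 33, 35, 37, 40}
Check each element of A against B:
13 ∈ B, 15 ∈ B, 20 ∈ B, 21 ∈ B, 23 ∈ B, 25 ∈ B, 32 ∈ B, 33 ∈ B, 35 ∈ B, 37 ∈ B
Elements of A not in B: {}

{}


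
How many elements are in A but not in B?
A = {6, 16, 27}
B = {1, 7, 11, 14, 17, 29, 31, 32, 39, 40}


Set A = {6, 16, 27}
Set B = {1, 7, 11, 14, 17, 29, 31, 32, 39, 40}
A \ B = {6, 16, 27}
|A \ B| = 3

3


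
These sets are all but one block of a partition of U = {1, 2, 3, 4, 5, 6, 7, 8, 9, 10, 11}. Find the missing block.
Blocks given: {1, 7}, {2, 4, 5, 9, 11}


U = {1, 2, 3, 4, 5, 6, 7, 8, 9, 10, 11}
Shown blocks: {1, 7}, {2, 4, 5, 9, 11}
A partition's blocks are pairwise disjoint and cover U, so the missing block = U \ (union of shown blocks).
Union of shown blocks: {1, 2, 4, 5, 7, 9, 11}
Missing block = U \ (union) = {3, 6, 8, 10}

{3, 6, 8, 10}


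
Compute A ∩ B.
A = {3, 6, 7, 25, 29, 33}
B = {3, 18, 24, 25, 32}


Set A = {3, 6, 7, 25, 29, 33}
Set B = {3, 18, 24, 25, 32}
A ∩ B includes only elements in both sets.
Check each element of A against B:
3 ✓, 6 ✗, 7 ✗, 25 ✓, 29 ✗, 33 ✗
A ∩ B = {3, 25}

{3, 25}


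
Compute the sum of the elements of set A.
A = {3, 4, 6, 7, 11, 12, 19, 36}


Set A = {3, 4, 6, 7, 11, 12, 19, 36}
Sum = 3 + 4 + 6 + 7 + 11 + 12 + 19 + 36 = 98

98


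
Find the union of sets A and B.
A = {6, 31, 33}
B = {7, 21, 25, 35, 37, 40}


Set A = {6, 31, 33}
Set B = {7, 21, 25, 35, 37, 40}
A ∪ B includes all elements in either set.
Elements from A: {6, 31, 33}
Elements from B not already included: {7, 21, 25, 35, 37, 40}
A ∪ B = {6, 7, 21, 25, 31, 33, 35, 37, 40}

{6, 7, 21, 25, 31, 33, 35, 37, 40}


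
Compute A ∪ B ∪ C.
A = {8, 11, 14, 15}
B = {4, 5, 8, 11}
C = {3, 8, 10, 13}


Set A = {8, 11, 14, 15}
Set B = {4, 5, 8, 11}
Set C = {3, 8, 10, 13}
First, A ∪ B = {4, 5, 8, 11, 14, 15}
Then, (A ∪ B) ∪ C = {3, 4, 5, 8, 10, 11, 13, 14, 15}

{3, 4, 5, 8, 10, 11, 13, 14, 15}


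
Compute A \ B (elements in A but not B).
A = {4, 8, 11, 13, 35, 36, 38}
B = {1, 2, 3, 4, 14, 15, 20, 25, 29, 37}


Set A = {4, 8, 11, 13, 35, 36, 38}
Set B = {1, 2, 3, 4, 14, 15, 20, 25, 29, 37}
A \ B includes elements in A that are not in B.
Check each element of A:
4 (in B, remove), 8 (not in B, keep), 11 (not in B, keep), 13 (not in B, keep), 35 (not in B, keep), 36 (not in B, keep), 38 (not in B, keep)
A \ B = {8, 11, 13, 35, 36, 38}

{8, 11, 13, 35, 36, 38}


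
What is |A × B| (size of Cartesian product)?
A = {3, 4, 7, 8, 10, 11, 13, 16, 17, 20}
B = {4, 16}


Set A = {3, 4, 7, 8, 10, 11, 13, 16, 17, 20} has 10 elements.
Set B = {4, 16} has 2 elements.
|A × B| = |A| × |B| = 10 × 2 = 20

20


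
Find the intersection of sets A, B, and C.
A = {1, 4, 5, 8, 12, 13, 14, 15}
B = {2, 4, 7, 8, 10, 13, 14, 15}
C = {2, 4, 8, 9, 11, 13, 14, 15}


Set A = {1, 4, 5, 8, 12, 13, 14, 15}
Set B = {2, 4, 7, 8, 10, 13, 14, 15}
Set C = {2, 4, 8, 9, 11, 13, 14, 15}
First, A ∩ B = {4, 8, 13, 14, 15}
Then, (A ∩ B) ∩ C = {4, 8, 13, 14, 15}

{4, 8, 13, 14, 15}


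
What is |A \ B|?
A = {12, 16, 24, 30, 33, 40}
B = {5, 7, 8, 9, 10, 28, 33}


Set A = {12, 16, 24, 30, 33, 40}
Set B = {5, 7, 8, 9, 10, 28, 33}
A \ B = {12, 16, 24, 30, 40}
|A \ B| = 5

5


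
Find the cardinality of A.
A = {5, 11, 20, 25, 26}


Set A = {5, 11, 20, 25, 26}
Listing elements: 5, 11, 20, 25, 26
Counting: 5 elements
|A| = 5

5


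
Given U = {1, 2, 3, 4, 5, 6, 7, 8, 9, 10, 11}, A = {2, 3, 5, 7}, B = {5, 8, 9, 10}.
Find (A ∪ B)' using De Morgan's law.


U = {1, 2, 3, 4, 5, 6, 7, 8, 9, 10, 11}
A = {2, 3, 5, 7}, B = {5, 8, 9, 10}
A ∪ B = {2, 3, 5, 7, 8, 9, 10}
(A ∪ B)' = U \ (A ∪ B) = {1, 4, 6, 11}
Verification via A' ∩ B': A' = {1, 4, 6, 8, 9, 10, 11}, B' = {1, 2, 3, 4, 6, 7, 11}
A' ∩ B' = {1, 4, 6, 11} ✓

{1, 4, 6, 11}


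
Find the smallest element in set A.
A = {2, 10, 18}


Set A = {2, 10, 18}
Elements in ascending order: 2, 10, 18
The smallest element is 2.

2


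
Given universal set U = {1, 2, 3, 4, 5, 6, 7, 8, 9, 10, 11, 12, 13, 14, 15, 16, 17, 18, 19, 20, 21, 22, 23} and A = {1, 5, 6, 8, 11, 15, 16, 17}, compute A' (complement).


Universal set U = {1, 2, 3, 4, 5, 6, 7, 8, 9, 10, 11, 12, 13, 14, 15, 16, 17, 18, 19, 20, 21, 22, 23}
Set A = {1, 5, 6, 8, 11, 15, 16, 17}
A' = U \ A = elements in U but not in A
Checking each element of U:
1 (in A, exclude), 2 (not in A, include), 3 (not in A, include), 4 (not in A, include), 5 (in A, exclude), 6 (in A, exclude), 7 (not in A, include), 8 (in A, exclude), 9 (not in A, include), 10 (not in A, include), 11 (in A, exclude), 12 (not in A, include), 13 (not in A, include), 14 (not in A, include), 15 (in A, exclude), 16 (in A, exclude), 17 (in A, exclude), 18 (not in A, include), 19 (not in A, include), 20 (not in A, include), 21 (not in A, include), 22 (not in A, include), 23 (not in A, include)
A' = {2, 3, 4, 7, 9, 10, 12, 13, 14, 18, 19, 20, 21, 22, 23}

{2, 3, 4, 7, 9, 10, 12, 13, 14, 18, 19, 20, 21, 22, 23}


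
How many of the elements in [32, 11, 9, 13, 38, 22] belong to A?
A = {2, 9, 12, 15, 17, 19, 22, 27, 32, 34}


Set A = {2, 9, 12, 15, 17, 19, 22, 27, 32, 34}
Candidates: [32, 11, 9, 13, 38, 22]
Check each candidate:
32 ∈ A, 11 ∉ A, 9 ∈ A, 13 ∉ A, 38 ∉ A, 22 ∈ A
Count of candidates in A: 3

3


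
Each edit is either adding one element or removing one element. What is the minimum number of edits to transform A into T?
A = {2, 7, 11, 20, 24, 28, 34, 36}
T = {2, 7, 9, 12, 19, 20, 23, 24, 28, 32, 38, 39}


Set A = {2, 7, 11, 20, 24, 28, 34, 36}
Set T = {2, 7, 9, 12, 19, 20, 23, 24, 28, 32, 38, 39}
Elements to remove from A (in A, not in T): {11, 34, 36} → 3 removals
Elements to add to A (in T, not in A): {9, 12, 19, 23, 32, 38, 39} → 7 additions
Total edits = 3 + 7 = 10

10


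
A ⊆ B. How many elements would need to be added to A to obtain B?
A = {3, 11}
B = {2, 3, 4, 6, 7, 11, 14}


Set A = {3, 11}, |A| = 2
Set B = {2, 3, 4, 6, 7, 11, 14}, |B| = 7
Since A ⊆ B: B \ A = {2, 4, 6, 7, 14}
|B| - |A| = 7 - 2 = 5

5


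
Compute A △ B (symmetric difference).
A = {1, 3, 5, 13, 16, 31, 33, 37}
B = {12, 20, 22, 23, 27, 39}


Set A = {1, 3, 5, 13, 16, 31, 33, 37}
Set B = {12, 20, 22, 23, 27, 39}
A △ B = (A \ B) ∪ (B \ A)
Elements in A but not B: {1, 3, 5, 13, 16, 31, 33, 37}
Elements in B but not A: {12, 20, 22, 23, 27, 39}
A △ B = {1, 3, 5, 12, 13, 16, 20, 22, 23, 27, 31, 33, 37, 39}

{1, 3, 5, 12, 13, 16, 20, 22, 23, 27, 31, 33, 37, 39}


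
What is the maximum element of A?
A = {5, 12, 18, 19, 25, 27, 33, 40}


Set A = {5, 12, 18, 19, 25, 27, 33, 40}
Elements in ascending order: 5, 12, 18, 19, 25, 27, 33, 40
The largest element is 40.

40


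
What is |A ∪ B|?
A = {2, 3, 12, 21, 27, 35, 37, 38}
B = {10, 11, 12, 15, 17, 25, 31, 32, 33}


Set A = {2, 3, 12, 21, 27, 35, 37, 38}, |A| = 8
Set B = {10, 11, 12, 15, 17, 25, 31, 32, 33}, |B| = 9
A ∩ B = {12}, |A ∩ B| = 1
|A ∪ B| = |A| + |B| - |A ∩ B| = 8 + 9 - 1 = 16

16


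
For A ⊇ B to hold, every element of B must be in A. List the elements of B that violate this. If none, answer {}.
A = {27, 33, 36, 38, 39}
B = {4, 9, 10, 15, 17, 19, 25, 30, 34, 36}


Set A = {27, 33, 36, 38, 39}
Set B = {4, 9, 10, 15, 17, 19, 25, 30, 34, 36}
Check each element of B against A:
4 ∉ A (include), 9 ∉ A (include), 10 ∉ A (include), 15 ∉ A (include), 17 ∉ A (include), 19 ∉ A (include), 25 ∉ A (include), 30 ∉ A (include), 34 ∉ A (include), 36 ∈ A
Elements of B not in A: {4, 9, 10, 15, 17, 19, 25, 30, 34}

{4, 9, 10, 15, 17, 19, 25, 30, 34}


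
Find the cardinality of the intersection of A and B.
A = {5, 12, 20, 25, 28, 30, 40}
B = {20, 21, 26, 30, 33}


Set A = {5, 12, 20, 25, 28, 30, 40}
Set B = {20, 21, 26, 30, 33}
A ∩ B = {20, 30}
|A ∩ B| = 2

2


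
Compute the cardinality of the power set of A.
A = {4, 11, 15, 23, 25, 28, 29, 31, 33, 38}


Set A = {4, 11, 15, 23, 25, 28, 29, 31, 33, 38}
|A| = 10
The power set P(A) contains all subsets of A.
|P(A)| = 2^|A| = 2^10 = 1024

1024


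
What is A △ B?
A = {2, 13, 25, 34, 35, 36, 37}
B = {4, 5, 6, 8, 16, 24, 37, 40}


Set A = {2, 13, 25, 34, 35, 36, 37}
Set B = {4, 5, 6, 8, 16, 24, 37, 40}
A △ B = (A \ B) ∪ (B \ A)
Elements in A but not B: {2, 13, 25, 34, 35, 36}
Elements in B but not A: {4, 5, 6, 8, 16, 24, 40}
A △ B = {2, 4, 5, 6, 8, 13, 16, 24, 25, 34, 35, 36, 40}

{2, 4, 5, 6, 8, 13, 16, 24, 25, 34, 35, 36, 40}


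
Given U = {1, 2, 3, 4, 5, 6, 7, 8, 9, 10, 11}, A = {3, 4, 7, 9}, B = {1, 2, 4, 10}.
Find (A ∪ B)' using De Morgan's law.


U = {1, 2, 3, 4, 5, 6, 7, 8, 9, 10, 11}
A = {3, 4, 7, 9}, B = {1, 2, 4, 10}
A ∪ B = {1, 2, 3, 4, 7, 9, 10}
(A ∪ B)' = U \ (A ∪ B) = {5, 6, 8, 11}
Verification via A' ∩ B': A' = {1, 2, 5, 6, 8, 10, 11}, B' = {3, 5, 6, 7, 8, 9, 11}
A' ∩ B' = {5, 6, 8, 11} ✓

{5, 6, 8, 11}


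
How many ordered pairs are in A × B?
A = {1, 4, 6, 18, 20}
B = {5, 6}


Set A = {1, 4, 6, 18, 20} has 5 elements.
Set B = {5, 6} has 2 elements.
|A × B| = |A| × |B| = 5 × 2 = 10

10


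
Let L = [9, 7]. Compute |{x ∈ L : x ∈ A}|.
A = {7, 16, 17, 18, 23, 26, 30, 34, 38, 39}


Set A = {7, 16, 17, 18, 23, 26, 30, 34, 38, 39}
Candidates: [9, 7]
Check each candidate:
9 ∉ A, 7 ∈ A
Count of candidates in A: 1

1


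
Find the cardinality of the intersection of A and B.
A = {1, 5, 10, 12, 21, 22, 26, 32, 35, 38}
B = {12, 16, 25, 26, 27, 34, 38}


Set A = {1, 5, 10, 12, 21, 22, 26, 32, 35, 38}
Set B = {12, 16, 25, 26, 27, 34, 38}
A ∩ B = {12, 26, 38}
|A ∩ B| = 3

3


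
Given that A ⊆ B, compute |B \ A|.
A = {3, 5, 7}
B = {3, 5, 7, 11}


Set A = {3, 5, 7}, |A| = 3
Set B = {3, 5, 7, 11}, |B| = 4
Since A ⊆ B: B \ A = {11}
|B| - |A| = 4 - 3 = 1

1


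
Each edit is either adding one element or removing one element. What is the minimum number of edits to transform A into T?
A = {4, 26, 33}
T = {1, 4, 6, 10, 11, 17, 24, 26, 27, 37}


Set A = {4, 26, 33}
Set T = {1, 4, 6, 10, 11, 17, 24, 26, 27, 37}
Elements to remove from A (in A, not in T): {33} → 1 removals
Elements to add to A (in T, not in A): {1, 6, 10, 11, 17, 24, 27, 37} → 8 additions
Total edits = 1 + 8 = 9

9


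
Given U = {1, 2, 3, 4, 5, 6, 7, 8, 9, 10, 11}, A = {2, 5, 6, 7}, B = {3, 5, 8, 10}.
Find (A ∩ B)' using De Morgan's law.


U = {1, 2, 3, 4, 5, 6, 7, 8, 9, 10, 11}
A = {2, 5, 6, 7}, B = {3, 5, 8, 10}
A ∩ B = {5}
(A ∩ B)' = U \ (A ∩ B) = {1, 2, 3, 4, 6, 7, 8, 9, 10, 11}
Verification via A' ∪ B': A' = {1, 3, 4, 8, 9, 10, 11}, B' = {1, 2, 4, 6, 7, 9, 11}
A' ∪ B' = {1, 2, 3, 4, 6, 7, 8, 9, 10, 11} ✓

{1, 2, 3, 4, 6, 7, 8, 9, 10, 11}


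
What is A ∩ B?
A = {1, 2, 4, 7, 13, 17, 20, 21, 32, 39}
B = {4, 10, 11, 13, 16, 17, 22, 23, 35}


Set A = {1, 2, 4, 7, 13, 17, 20, 21, 32, 39}
Set B = {4, 10, 11, 13, 16, 17, 22, 23, 35}
A ∩ B includes only elements in both sets.
Check each element of A against B:
1 ✗, 2 ✗, 4 ✓, 7 ✗, 13 ✓, 17 ✓, 20 ✗, 21 ✗, 32 ✗, 39 ✗
A ∩ B = {4, 13, 17}

{4, 13, 17}


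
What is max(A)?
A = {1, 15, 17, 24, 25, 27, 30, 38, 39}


Set A = {1, 15, 17, 24, 25, 27, 30, 38, 39}
Elements in ascending order: 1, 15, 17, 24, 25, 27, 30, 38, 39
The largest element is 39.

39


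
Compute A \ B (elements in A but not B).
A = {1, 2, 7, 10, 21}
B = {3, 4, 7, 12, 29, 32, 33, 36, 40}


Set A = {1, 2, 7, 10, 21}
Set B = {3, 4, 7, 12, 29, 32, 33, 36, 40}
A \ B includes elements in A that are not in B.
Check each element of A:
1 (not in B, keep), 2 (not in B, keep), 7 (in B, remove), 10 (not in B, keep), 21 (not in B, keep)
A \ B = {1, 2, 10, 21}

{1, 2, 10, 21}


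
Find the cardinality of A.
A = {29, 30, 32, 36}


Set A = {29, 30, 32, 36}
Listing elements: 29, 30, 32, 36
Counting: 4 elements
|A| = 4

4


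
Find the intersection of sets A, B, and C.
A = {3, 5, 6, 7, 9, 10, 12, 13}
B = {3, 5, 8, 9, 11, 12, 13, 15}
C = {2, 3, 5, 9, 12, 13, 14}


Set A = {3, 5, 6, 7, 9, 10, 12, 13}
Set B = {3, 5, 8, 9, 11, 12, 13, 15}
Set C = {2, 3, 5, 9, 12, 13, 14}
First, A ∩ B = {3, 5, 9, 12, 13}
Then, (A ∩ B) ∩ C = {3, 5, 9, 12, 13}

{3, 5, 9, 12, 13}


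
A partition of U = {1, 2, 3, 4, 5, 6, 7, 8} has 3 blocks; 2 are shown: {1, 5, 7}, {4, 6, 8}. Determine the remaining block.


U = {1, 2, 3, 4, 5, 6, 7, 8}
Shown blocks: {1, 5, 7}, {4, 6, 8}
A partition's blocks are pairwise disjoint and cover U, so the missing block = U \ (union of shown blocks).
Union of shown blocks: {1, 4, 5, 6, 7, 8}
Missing block = U \ (union) = {2, 3}

{2, 3}


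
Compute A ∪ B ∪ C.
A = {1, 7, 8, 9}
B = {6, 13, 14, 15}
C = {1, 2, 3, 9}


Set A = {1, 7, 8, 9}
Set B = {6, 13, 14, 15}
Set C = {1, 2, 3, 9}
First, A ∪ B = {1, 6, 7, 8, 9, 13, 14, 15}
Then, (A ∪ B) ∪ C = {1, 2, 3, 6, 7, 8, 9, 13, 14, 15}

{1, 2, 3, 6, 7, 8, 9, 13, 14, 15}


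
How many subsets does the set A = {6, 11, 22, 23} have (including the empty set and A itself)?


Set A = {6, 11, 22, 23}
|A| = 4
The power set P(A) contains all subsets of A.
|P(A)| = 2^|A| = 2^4 = 16

16


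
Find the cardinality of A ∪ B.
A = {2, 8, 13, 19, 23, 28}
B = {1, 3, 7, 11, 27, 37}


Set A = {2, 8, 13, 19, 23, 28}, |A| = 6
Set B = {1, 3, 7, 11, 27, 37}, |B| = 6
A ∩ B = {}, |A ∩ B| = 0
|A ∪ B| = |A| + |B| - |A ∩ B| = 6 + 6 - 0 = 12

12


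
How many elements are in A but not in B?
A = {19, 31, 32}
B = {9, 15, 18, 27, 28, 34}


Set A = {19, 31, 32}
Set B = {9, 15, 18, 27, 28, 34}
A \ B = {19, 31, 32}
|A \ B| = 3

3


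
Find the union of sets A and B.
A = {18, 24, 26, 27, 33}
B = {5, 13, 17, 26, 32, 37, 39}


Set A = {18, 24, 26, 27, 33}
Set B = {5, 13, 17, 26, 32, 37, 39}
A ∪ B includes all elements in either set.
Elements from A: {18, 24, 26, 27, 33}
Elements from B not already included: {5, 13, 17, 32, 37, 39}
A ∪ B = {5, 13, 17, 18, 24, 26, 27, 32, 33, 37, 39}

{5, 13, 17, 18, 24, 26, 27, 32, 33, 37, 39}


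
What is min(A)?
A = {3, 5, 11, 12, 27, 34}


Set A = {3, 5, 11, 12, 27, 34}
Elements in ascending order: 3, 5, 11, 12, 27, 34
The smallest element is 3.

3


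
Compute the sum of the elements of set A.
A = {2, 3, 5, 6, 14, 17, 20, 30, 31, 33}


Set A = {2, 3, 5, 6, 14, 17, 20, 30, 31, 33}
Sum = 2 + 3 + 5 + 6 + 14 + 17 + 20 + 30 + 31 + 33 = 161

161


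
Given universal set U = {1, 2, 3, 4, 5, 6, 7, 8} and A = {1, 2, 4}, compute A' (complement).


Universal set U = {1, 2, 3, 4, 5, 6, 7, 8}
Set A = {1, 2, 4}
A' = U \ A = elements in U but not in A
Checking each element of U:
1 (in A, exclude), 2 (in A, exclude), 3 (not in A, include), 4 (in A, exclude), 5 (not in A, include), 6 (not in A, include), 7 (not in A, include), 8 (not in A, include)
A' = {3, 5, 6, 7, 8}

{3, 5, 6, 7, 8}


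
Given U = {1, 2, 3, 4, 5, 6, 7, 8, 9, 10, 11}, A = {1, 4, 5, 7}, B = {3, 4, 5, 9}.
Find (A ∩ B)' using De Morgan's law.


U = {1, 2, 3, 4, 5, 6, 7, 8, 9, 10, 11}
A = {1, 4, 5, 7}, B = {3, 4, 5, 9}
A ∩ B = {4, 5}
(A ∩ B)' = U \ (A ∩ B) = {1, 2, 3, 6, 7, 8, 9, 10, 11}
Verification via A' ∪ B': A' = {2, 3, 6, 8, 9, 10, 11}, B' = {1, 2, 6, 7, 8, 10, 11}
A' ∪ B' = {1, 2, 3, 6, 7, 8, 9, 10, 11} ✓

{1, 2, 3, 6, 7, 8, 9, 10, 11}


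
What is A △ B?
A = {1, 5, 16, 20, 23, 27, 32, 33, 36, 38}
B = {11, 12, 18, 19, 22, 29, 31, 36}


Set A = {1, 5, 16, 20, 23, 27, 32, 33, 36, 38}
Set B = {11, 12, 18, 19, 22, 29, 31, 36}
A △ B = (A \ B) ∪ (B \ A)
Elements in A but not B: {1, 5, 16, 20, 23, 27, 32, 33, 38}
Elements in B but not A: {11, 12, 18, 19, 22, 29, 31}
A △ B = {1, 5, 11, 12, 16, 18, 19, 20, 22, 23, 27, 29, 31, 32, 33, 38}

{1, 5, 11, 12, 16, 18, 19, 20, 22, 23, 27, 29, 31, 32, 33, 38}


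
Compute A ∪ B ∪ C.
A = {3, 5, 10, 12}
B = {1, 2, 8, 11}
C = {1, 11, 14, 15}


Set A = {3, 5, 10, 12}
Set B = {1, 2, 8, 11}
Set C = {1, 11, 14, 15}
First, A ∪ B = {1, 2, 3, 5, 8, 10, 11, 12}
Then, (A ∪ B) ∪ C = {1, 2, 3, 5, 8, 10, 11, 12, 14, 15}

{1, 2, 3, 5, 8, 10, 11, 12, 14, 15}


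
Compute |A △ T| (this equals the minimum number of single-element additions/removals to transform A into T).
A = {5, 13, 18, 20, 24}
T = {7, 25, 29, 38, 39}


Set A = {5, 13, 18, 20, 24}
Set T = {7, 25, 29, 38, 39}
Elements to remove from A (in A, not in T): {5, 13, 18, 20, 24} → 5 removals
Elements to add to A (in T, not in A): {7, 25, 29, 38, 39} → 5 additions
Total edits = 5 + 5 = 10

10


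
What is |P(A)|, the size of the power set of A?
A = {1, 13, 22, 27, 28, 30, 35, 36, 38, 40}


Set A = {1, 13, 22, 27, 28, 30, 35, 36, 38, 40}
|A| = 10
The power set P(A) contains all subsets of A.
|P(A)| = 2^|A| = 2^10 = 1024

1024


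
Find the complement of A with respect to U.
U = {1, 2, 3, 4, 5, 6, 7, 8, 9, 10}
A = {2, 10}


Universal set U = {1, 2, 3, 4, 5, 6, 7, 8, 9, 10}
Set A = {2, 10}
A' = U \ A = elements in U but not in A
Checking each element of U:
1 (not in A, include), 2 (in A, exclude), 3 (not in A, include), 4 (not in A, include), 5 (not in A, include), 6 (not in A, include), 7 (not in A, include), 8 (not in A, include), 9 (not in A, include), 10 (in A, exclude)
A' = {1, 3, 4, 5, 6, 7, 8, 9}

{1, 3, 4, 5, 6, 7, 8, 9}


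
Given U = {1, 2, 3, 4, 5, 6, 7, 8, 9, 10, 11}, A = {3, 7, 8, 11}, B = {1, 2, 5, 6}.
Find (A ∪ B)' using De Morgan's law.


U = {1, 2, 3, 4, 5, 6, 7, 8, 9, 10, 11}
A = {3, 7, 8, 11}, B = {1, 2, 5, 6}
A ∪ B = {1, 2, 3, 5, 6, 7, 8, 11}
(A ∪ B)' = U \ (A ∪ B) = {4, 9, 10}
Verification via A' ∩ B': A' = {1, 2, 4, 5, 6, 9, 10}, B' = {3, 4, 7, 8, 9, 10, 11}
A' ∩ B' = {4, 9, 10} ✓

{4, 9, 10}


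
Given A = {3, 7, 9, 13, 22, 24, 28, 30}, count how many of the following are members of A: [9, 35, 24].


Set A = {3, 7, 9, 13, 22, 24, 28, 30}
Candidates: [9, 35, 24]
Check each candidate:
9 ∈ A, 35 ∉ A, 24 ∈ A
Count of candidates in A: 2

2


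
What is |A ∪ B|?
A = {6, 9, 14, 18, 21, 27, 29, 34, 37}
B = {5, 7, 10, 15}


Set A = {6, 9, 14, 18, 21, 27, 29, 34, 37}, |A| = 9
Set B = {5, 7, 10, 15}, |B| = 4
A ∩ B = {}, |A ∩ B| = 0
|A ∪ B| = |A| + |B| - |A ∩ B| = 9 + 4 - 0 = 13

13


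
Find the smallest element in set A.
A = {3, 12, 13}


Set A = {3, 12, 13}
Elements in ascending order: 3, 12, 13
The smallest element is 3.

3


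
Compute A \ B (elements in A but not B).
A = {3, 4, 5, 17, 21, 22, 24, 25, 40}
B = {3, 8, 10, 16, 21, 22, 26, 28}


Set A = {3, 4, 5, 17, 21, 22, 24, 25, 40}
Set B = {3, 8, 10, 16, 21, 22, 26, 28}
A \ B includes elements in A that are not in B.
Check each element of A:
3 (in B, remove), 4 (not in B, keep), 5 (not in B, keep), 17 (not in B, keep), 21 (in B, remove), 22 (in B, remove), 24 (not in B, keep), 25 (not in B, keep), 40 (not in B, keep)
A \ B = {4, 5, 17, 24, 25, 40}

{4, 5, 17, 24, 25, 40}


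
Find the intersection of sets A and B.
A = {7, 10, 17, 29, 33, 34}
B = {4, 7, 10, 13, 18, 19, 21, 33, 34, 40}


Set A = {7, 10, 17, 29, 33, 34}
Set B = {4, 7, 10, 13, 18, 19, 21, 33, 34, 40}
A ∩ B includes only elements in both sets.
Check each element of A against B:
7 ✓, 10 ✓, 17 ✗, 29 ✗, 33 ✓, 34 ✓
A ∩ B = {7, 10, 33, 34}

{7, 10, 33, 34}


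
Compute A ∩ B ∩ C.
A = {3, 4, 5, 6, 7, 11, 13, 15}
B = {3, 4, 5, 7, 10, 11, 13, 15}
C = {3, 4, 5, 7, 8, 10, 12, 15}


Set A = {3, 4, 5, 6, 7, 11, 13, 15}
Set B = {3, 4, 5, 7, 10, 11, 13, 15}
Set C = {3, 4, 5, 7, 8, 10, 12, 15}
First, A ∩ B = {3, 4, 5, 7, 11, 13, 15}
Then, (A ∩ B) ∩ C = {3, 4, 5, 7, 15}

{3, 4, 5, 7, 15}


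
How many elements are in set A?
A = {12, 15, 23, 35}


Set A = {12, 15, 23, 35}
Listing elements: 12, 15, 23, 35
Counting: 4 elements
|A| = 4

4


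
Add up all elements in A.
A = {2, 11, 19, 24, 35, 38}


Set A = {2, 11, 19, 24, 35, 38}
Sum = 2 + 11 + 19 + 24 + 35 + 38 = 129

129


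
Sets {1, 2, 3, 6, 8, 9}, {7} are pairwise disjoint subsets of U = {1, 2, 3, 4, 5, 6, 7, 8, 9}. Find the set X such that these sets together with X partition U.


U = {1, 2, 3, 4, 5, 6, 7, 8, 9}
Shown blocks: {1, 2, 3, 6, 8, 9}, {7}
A partition's blocks are pairwise disjoint and cover U, so the missing block = U \ (union of shown blocks).
Union of shown blocks: {1, 2, 3, 6, 7, 8, 9}
Missing block = U \ (union) = {4, 5}

{4, 5}


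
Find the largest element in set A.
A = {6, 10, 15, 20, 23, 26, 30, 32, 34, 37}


Set A = {6, 10, 15, 20, 23, 26, 30, 32, 34, 37}
Elements in ascending order: 6, 10, 15, 20, 23, 26, 30, 32, 34, 37
The largest element is 37.

37


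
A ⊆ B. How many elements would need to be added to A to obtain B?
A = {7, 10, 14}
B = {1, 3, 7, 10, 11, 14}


Set A = {7, 10, 14}, |A| = 3
Set B = {1, 3, 7, 10, 11, 14}, |B| = 6
Since A ⊆ B: B \ A = {1, 3, 11}
|B| - |A| = 6 - 3 = 3

3


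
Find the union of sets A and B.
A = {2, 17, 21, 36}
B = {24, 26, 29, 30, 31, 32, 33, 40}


Set A = {2, 17, 21, 36}
Set B = {24, 26, 29, 30, 31, 32, 33, 40}
A ∪ B includes all elements in either set.
Elements from A: {2, 17, 21, 36}
Elements from B not already included: {24, 26, 29, 30, 31, 32, 33, 40}
A ∪ B = {2, 17, 21, 24, 26, 29, 30, 31, 32, 33, 36, 40}

{2, 17, 21, 24, 26, 29, 30, 31, 32, 33, 36, 40}


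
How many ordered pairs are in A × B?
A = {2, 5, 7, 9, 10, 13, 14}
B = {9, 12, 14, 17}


Set A = {2, 5, 7, 9, 10, 13, 14} has 7 elements.
Set B = {9, 12, 14, 17} has 4 elements.
|A × B| = |A| × |B| = 7 × 4 = 28

28


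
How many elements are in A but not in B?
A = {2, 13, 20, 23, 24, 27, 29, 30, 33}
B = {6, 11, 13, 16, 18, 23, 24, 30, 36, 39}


Set A = {2, 13, 20, 23, 24, 27, 29, 30, 33}
Set B = {6, 11, 13, 16, 18, 23, 24, 30, 36, 39}
A \ B = {2, 20, 27, 29, 33}
|A \ B| = 5

5


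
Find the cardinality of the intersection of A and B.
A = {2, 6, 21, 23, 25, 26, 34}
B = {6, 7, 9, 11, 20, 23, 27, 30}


Set A = {2, 6, 21, 23, 25, 26, 34}
Set B = {6, 7, 9, 11, 20, 23, 27, 30}
A ∩ B = {6, 23}
|A ∩ B| = 2

2


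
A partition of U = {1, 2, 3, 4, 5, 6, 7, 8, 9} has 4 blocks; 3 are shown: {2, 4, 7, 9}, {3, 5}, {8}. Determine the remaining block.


U = {1, 2, 3, 4, 5, 6, 7, 8, 9}
Shown blocks: {2, 4, 7, 9}, {3, 5}, {8}
A partition's blocks are pairwise disjoint and cover U, so the missing block = U \ (union of shown blocks).
Union of shown blocks: {2, 3, 4, 5, 7, 8, 9}
Missing block = U \ (union) = {1, 6}

{1, 6}


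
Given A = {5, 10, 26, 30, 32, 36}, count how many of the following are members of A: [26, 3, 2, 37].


Set A = {5, 10, 26, 30, 32, 36}
Candidates: [26, 3, 2, 37]
Check each candidate:
26 ∈ A, 3 ∉ A, 2 ∉ A, 37 ∉ A
Count of candidates in A: 1

1


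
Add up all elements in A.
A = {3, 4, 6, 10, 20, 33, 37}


Set A = {3, 4, 6, 10, 20, 33, 37}
Sum = 3 + 4 + 6 + 10 + 20 + 33 + 37 = 113

113


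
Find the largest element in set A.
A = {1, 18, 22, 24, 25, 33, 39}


Set A = {1, 18, 22, 24, 25, 33, 39}
Elements in ascending order: 1, 18, 22, 24, 25, 33, 39
The largest element is 39.

39


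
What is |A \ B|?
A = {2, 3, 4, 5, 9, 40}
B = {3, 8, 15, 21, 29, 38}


Set A = {2, 3, 4, 5, 9, 40}
Set B = {3, 8, 15, 21, 29, 38}
A \ B = {2, 4, 5, 9, 40}
|A \ B| = 5

5


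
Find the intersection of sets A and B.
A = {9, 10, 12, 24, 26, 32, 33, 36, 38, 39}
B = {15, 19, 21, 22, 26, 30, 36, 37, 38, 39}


Set A = {9, 10, 12, 24, 26, 32, 33, 36, 38, 39}
Set B = {15, 19, 21, 22, 26, 30, 36, 37, 38, 39}
A ∩ B includes only elements in both sets.
Check each element of A against B:
9 ✗, 10 ✗, 12 ✗, 24 ✗, 26 ✓, 32 ✗, 33 ✗, 36 ✓, 38 ✓, 39 ✓
A ∩ B = {26, 36, 38, 39}

{26, 36, 38, 39}


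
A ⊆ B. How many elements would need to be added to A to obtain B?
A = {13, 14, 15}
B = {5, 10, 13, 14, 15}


Set A = {13, 14, 15}, |A| = 3
Set B = {5, 10, 13, 14, 15}, |B| = 5
Since A ⊆ B: B \ A = {5, 10}
|B| - |A| = 5 - 3 = 2

2


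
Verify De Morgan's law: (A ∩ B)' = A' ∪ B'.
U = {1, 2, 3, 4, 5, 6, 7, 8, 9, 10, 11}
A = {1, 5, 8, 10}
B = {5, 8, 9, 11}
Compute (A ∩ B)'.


U = {1, 2, 3, 4, 5, 6, 7, 8, 9, 10, 11}
A = {1, 5, 8, 10}, B = {5, 8, 9, 11}
A ∩ B = {5, 8}
(A ∩ B)' = U \ (A ∩ B) = {1, 2, 3, 4, 6, 7, 9, 10, 11}
Verification via A' ∪ B': A' = {2, 3, 4, 6, 7, 9, 11}, B' = {1, 2, 3, 4, 6, 7, 10}
A' ∪ B' = {1, 2, 3, 4, 6, 7, 9, 10, 11} ✓

{1, 2, 3, 4, 6, 7, 9, 10, 11}


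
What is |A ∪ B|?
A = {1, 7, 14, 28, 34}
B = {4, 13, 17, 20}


Set A = {1, 7, 14, 28, 34}, |A| = 5
Set B = {4, 13, 17, 20}, |B| = 4
A ∩ B = {}, |A ∩ B| = 0
|A ∪ B| = |A| + |B| - |A ∩ B| = 5 + 4 - 0 = 9

9


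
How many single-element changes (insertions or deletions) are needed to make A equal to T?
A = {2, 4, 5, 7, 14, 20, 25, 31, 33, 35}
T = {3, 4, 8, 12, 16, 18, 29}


Set A = {2, 4, 5, 7, 14, 20, 25, 31, 33, 35}
Set T = {3, 4, 8, 12, 16, 18, 29}
Elements to remove from A (in A, not in T): {2, 5, 7, 14, 20, 25, 31, 33, 35} → 9 removals
Elements to add to A (in T, not in A): {3, 8, 12, 16, 18, 29} → 6 additions
Total edits = 9 + 6 = 15

15


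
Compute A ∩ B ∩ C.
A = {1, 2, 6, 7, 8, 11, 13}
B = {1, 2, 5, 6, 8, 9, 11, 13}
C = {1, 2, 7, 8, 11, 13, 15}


Set A = {1, 2, 6, 7, 8, 11, 13}
Set B = {1, 2, 5, 6, 8, 9, 11, 13}
Set C = {1, 2, 7, 8, 11, 13, 15}
First, A ∩ B = {1, 2, 6, 8, 11, 13}
Then, (A ∩ B) ∩ C = {1, 2, 8, 11, 13}

{1, 2, 8, 11, 13}


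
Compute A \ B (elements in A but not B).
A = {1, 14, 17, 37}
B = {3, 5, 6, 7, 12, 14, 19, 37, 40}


Set A = {1, 14, 17, 37}
Set B = {3, 5, 6, 7, 12, 14, 19, 37, 40}
A \ B includes elements in A that are not in B.
Check each element of A:
1 (not in B, keep), 14 (in B, remove), 17 (not in B, keep), 37 (in B, remove)
A \ B = {1, 17}

{1, 17}


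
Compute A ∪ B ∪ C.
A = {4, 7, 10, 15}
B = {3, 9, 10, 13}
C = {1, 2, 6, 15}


Set A = {4, 7, 10, 15}
Set B = {3, 9, 10, 13}
Set C = {1, 2, 6, 15}
First, A ∪ B = {3, 4, 7, 9, 10, 13, 15}
Then, (A ∪ B) ∪ C = {1, 2, 3, 4, 6, 7, 9, 10, 13, 15}

{1, 2, 3, 4, 6, 7, 9, 10, 13, 15}


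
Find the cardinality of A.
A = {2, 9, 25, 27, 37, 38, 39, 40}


Set A = {2, 9, 25, 27, 37, 38, 39, 40}
Listing elements: 2, 9, 25, 27, 37, 38, 39, 40
Counting: 8 elements
|A| = 8

8


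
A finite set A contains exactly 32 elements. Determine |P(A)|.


The set has 32 elements.
The power set contains all possible subsets.
|P(A)| = 2^|A| = 2^32 = 4294967296

4294967296


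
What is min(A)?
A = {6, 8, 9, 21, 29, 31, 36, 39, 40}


Set A = {6, 8, 9, 21, 29, 31, 36, 39, 40}
Elements in ascending order: 6, 8, 9, 21, 29, 31, 36, 39, 40
The smallest element is 6.

6


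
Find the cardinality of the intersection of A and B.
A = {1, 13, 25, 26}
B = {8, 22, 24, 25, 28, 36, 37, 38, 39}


Set A = {1, 13, 25, 26}
Set B = {8, 22, 24, 25, 28, 36, 37, 38, 39}
A ∩ B = {25}
|A ∩ B| = 1

1


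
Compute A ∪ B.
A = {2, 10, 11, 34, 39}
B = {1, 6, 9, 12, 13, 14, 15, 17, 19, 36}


Set A = {2, 10, 11, 34, 39}
Set B = {1, 6, 9, 12, 13, 14, 15, 17, 19, 36}
A ∪ B includes all elements in either set.
Elements from A: {2, 10, 11, 34, 39}
Elements from B not already included: {1, 6, 9, 12, 13, 14, 15, 17, 19, 36}
A ∪ B = {1, 2, 6, 9, 10, 11, 12, 13, 14, 15, 17, 19, 34, 36, 39}

{1, 2, 6, 9, 10, 11, 12, 13, 14, 15, 17, 19, 34, 36, 39}


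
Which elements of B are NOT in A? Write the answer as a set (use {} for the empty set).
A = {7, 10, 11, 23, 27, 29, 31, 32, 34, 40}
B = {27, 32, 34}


Set A = {7, 10, 11, 23, 27, 29, 31, 32, 34, 40}
Set B = {27, 32, 34}
Check each element of B against A:
27 ∈ A, 32 ∈ A, 34 ∈ A
Elements of B not in A: {}

{}


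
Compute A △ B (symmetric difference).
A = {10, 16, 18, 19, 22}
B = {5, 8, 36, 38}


Set A = {10, 16, 18, 19, 22}
Set B = {5, 8, 36, 38}
A △ B = (A \ B) ∪ (B \ A)
Elements in A but not B: {10, 16, 18, 19, 22}
Elements in B but not A: {5, 8, 36, 38}
A △ B = {5, 8, 10, 16, 18, 19, 22, 36, 38}

{5, 8, 10, 16, 18, 19, 22, 36, 38}


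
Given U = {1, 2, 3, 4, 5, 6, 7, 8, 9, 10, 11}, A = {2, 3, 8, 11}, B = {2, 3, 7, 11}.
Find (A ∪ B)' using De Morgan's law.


U = {1, 2, 3, 4, 5, 6, 7, 8, 9, 10, 11}
A = {2, 3, 8, 11}, B = {2, 3, 7, 11}
A ∪ B = {2, 3, 7, 8, 11}
(A ∪ B)' = U \ (A ∪ B) = {1, 4, 5, 6, 9, 10}
Verification via A' ∩ B': A' = {1, 4, 5, 6, 7, 9, 10}, B' = {1, 4, 5, 6, 8, 9, 10}
A' ∩ B' = {1, 4, 5, 6, 9, 10} ✓

{1, 4, 5, 6, 9, 10}


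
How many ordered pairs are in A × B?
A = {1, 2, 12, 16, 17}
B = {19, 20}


Set A = {1, 2, 12, 16, 17} has 5 elements.
Set B = {19, 20} has 2 elements.
|A × B| = |A| × |B| = 5 × 2 = 10

10


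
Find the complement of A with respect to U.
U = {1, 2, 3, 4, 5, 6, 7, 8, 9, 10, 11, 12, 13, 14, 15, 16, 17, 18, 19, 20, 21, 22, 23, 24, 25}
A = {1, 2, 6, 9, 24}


Universal set U = {1, 2, 3, 4, 5, 6, 7, 8, 9, 10, 11, 12, 13, 14, 15, 16, 17, 18, 19, 20, 21, 22, 23, 24, 25}
Set A = {1, 2, 6, 9, 24}
A' = U \ A = elements in U but not in A
Checking each element of U:
1 (in A, exclude), 2 (in A, exclude), 3 (not in A, include), 4 (not in A, include), 5 (not in A, include), 6 (in A, exclude), 7 (not in A, include), 8 (not in A, include), 9 (in A, exclude), 10 (not in A, include), 11 (not in A, include), 12 (not in A, include), 13 (not in A, include), 14 (not in A, include), 15 (not in A, include), 16 (not in A, include), 17 (not in A, include), 18 (not in A, include), 19 (not in A, include), 20 (not in A, include), 21 (not in A, include), 22 (not in A, include), 23 (not in A, include), 24 (in A, exclude), 25 (not in A, include)
A' = {3, 4, 5, 7, 8, 10, 11, 12, 13, 14, 15, 16, 17, 18, 19, 20, 21, 22, 23, 25}

{3, 4, 5, 7, 8, 10, 11, 12, 13, 14, 15, 16, 17, 18, 19, 20, 21, 22, 23, 25}


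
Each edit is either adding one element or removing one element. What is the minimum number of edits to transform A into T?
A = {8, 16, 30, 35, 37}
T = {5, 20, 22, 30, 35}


Set A = {8, 16, 30, 35, 37}
Set T = {5, 20, 22, 30, 35}
Elements to remove from A (in A, not in T): {8, 16, 37} → 3 removals
Elements to add to A (in T, not in A): {5, 20, 22} → 3 additions
Total edits = 3 + 3 = 6

6


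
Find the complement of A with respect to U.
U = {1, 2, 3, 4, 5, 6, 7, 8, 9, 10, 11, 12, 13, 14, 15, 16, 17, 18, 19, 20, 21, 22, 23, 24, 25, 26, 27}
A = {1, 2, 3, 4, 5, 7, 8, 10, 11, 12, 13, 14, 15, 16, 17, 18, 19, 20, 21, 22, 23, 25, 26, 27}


Universal set U = {1, 2, 3, 4, 5, 6, 7, 8, 9, 10, 11, 12, 13, 14, 15, 16, 17, 18, 19, 20, 21, 22, 23, 24, 25, 26, 27}
Set A = {1, 2, 3, 4, 5, 7, 8, 10, 11, 12, 13, 14, 15, 16, 17, 18, 19, 20, 21, 22, 23, 25, 26, 27}
A' = U \ A = elements in U but not in A
Checking each element of U:
1 (in A, exclude), 2 (in A, exclude), 3 (in A, exclude), 4 (in A, exclude), 5 (in A, exclude), 6 (not in A, include), 7 (in A, exclude), 8 (in A, exclude), 9 (not in A, include), 10 (in A, exclude), 11 (in A, exclude), 12 (in A, exclude), 13 (in A, exclude), 14 (in A, exclude), 15 (in A, exclude), 16 (in A, exclude), 17 (in A, exclude), 18 (in A, exclude), 19 (in A, exclude), 20 (in A, exclude), 21 (in A, exclude), 22 (in A, exclude), 23 (in A, exclude), 24 (not in A, include), 25 (in A, exclude), 26 (in A, exclude), 27 (in A, exclude)
A' = {6, 9, 24}

{6, 9, 24}
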